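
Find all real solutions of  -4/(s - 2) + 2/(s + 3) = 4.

Multiply both sides by (s - 2)(s + 3):
-4(s + 3) + 2(s - 2) = 4(s - 2)(s + 3).
Expand and collect terms: 4s² + 6s - 8 = 0.
By the quadratic formula, s = (-6 ± √164) / 8, so s ≈ 0.8508 or s ≈ -2.3508.
Neither value makes a denominator zero (s ≠ 2, s ≠ -3), so both are valid.

s = -2.3508 or s = 0.8508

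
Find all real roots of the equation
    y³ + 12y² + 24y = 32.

y = -8.899 or y = -4 or y = 0.899

Rearrange: y³ + 12y² + 24y - 32 = 0.
Possible rational roots are divisors of -32. Testing y = -4 gives 0, so (y + 4) is a factor.
Divide: y³ + 12y² + 24y - 32 = (y + 4)(y² + 8y - 8).
Apply the quadratic formula to y² + 8y - 8 = 0: y = (-8 ± √96)/2, i.e. y ≈ 0.899 or y ≈ -8.899.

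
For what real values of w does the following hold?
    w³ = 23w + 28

w = -4 or w = -1.3166 or w = 5.3166

Rearrange: w³ - 23w - 28 = 0.
Possible rational roots are divisors of -28. Testing w = -4 gives 0, so (w + 4) is a factor.
Divide: w³ - 23w - 28 = (w + 4)(w² - 4w - 7).
Apply the quadratic formula to w² - 4w - 7 = 0: w = (4 ± √44)/2, i.e. w ≈ 5.3166 or w ≈ -1.3166.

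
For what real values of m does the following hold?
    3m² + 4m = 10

m = -2.6103 or m = 1.277

Rearrange to standard form: 3m² + 4m - 10 = 0.
Discriminant: (4)² − 4·3·(-10) = 136.
Quadratic formula: m = (-4 ± √136) / 6.
So m = -2/3 + √(34)/3 ≈ 1.277 or m = -√(34)/3 - 2/3 ≈ -2.6103.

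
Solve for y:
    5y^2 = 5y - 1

Rearrange to standard form: 5y^2 - 5y + 1 = 0.
Discriminant: (-5)^2 - 4*5*1 = 5.
Quadratic formula: y = (5 +/- sqrt(5)) / 10.
So y = sqrt(5)/10 + 1/2 ~= 0.7236 or y = 1/2 - sqrt(5)/10 ~= 0.2764.

y = 0.2764 or y = 0.7236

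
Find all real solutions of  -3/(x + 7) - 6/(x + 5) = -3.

x = -6.5616 or x = -2.4384

Multiply both sides by (x + 7)(x + 5):
-3(x + 5) - 6(x + 7) = -3(x + 7)(x + 5).
Expand and collect terms: -3x² - 27x - 48 = 0.
By the quadratic formula, x = (27 ± √153) / -6, so x ≈ -6.5616 or x ≈ -2.4384.
Neither value makes a denominator zero (x ≠ -7, x ≠ -5), so both are valid.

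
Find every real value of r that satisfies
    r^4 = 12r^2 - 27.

r = -3 or r = -1.7321 or r = 1.7321 or r = 3

Let u = r^2. The equation becomes u^2 - 12u + 27 = 0.
Factor: (u - 3)(u - 9) = 0, so u = 3 or u = 9.
r^2 = 3 gives r = +/-sqrt(3) ~= +/-1.7321.
r^2 = 9 gives r = +/-3.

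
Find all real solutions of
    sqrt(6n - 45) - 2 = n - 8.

Isolate the radical: sqrt(6n - 45) = n - 6.
Square both sides: 6n - 45 = (n - 6)^2.
Expand and rearrange: n^2 - 18n + 81 = 0.
This gives the repeated root n = 9.
Check in the original equation:
  n = 9: sqrt(9) = 3, while n - 6 = 3 — valid.

n = 9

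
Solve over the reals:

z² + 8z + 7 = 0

z = -7 or z = -1

Factor: (z + 7)(z + 1) = 0.
So z = -7 or z = -1.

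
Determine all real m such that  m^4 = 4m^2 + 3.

Let u = m^2. The equation becomes u^2 - 4u - 3 = 0.
By the quadratic formula, u = 2 + sqrt(7) or u = 2 - sqrt(7).
m^2 = 2 + sqrt(7) gives m = +/-sqrt(2 + sqrt(7)) ~= +/-2.1554.
m^2 = 2 - sqrt(7) < 0 has no real solution.

m = -2.1554 or m = 2.1554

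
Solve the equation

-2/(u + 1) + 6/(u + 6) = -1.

u = -11 or u = 0

Multiply both sides by (u + 1)(u + 6):
-2(u + 6) + 6(u + 1) = -(u + 1)(u + 6).
Expand and collect terms: -u² - 11u = 0.
Factor or apply the quadratic formula: u = -11 or u = 0.
Neither value makes a denominator zero (u ≠ -1, u ≠ -6), so both are valid.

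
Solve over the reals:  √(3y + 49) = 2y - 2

y = 5

Square both sides: 3y + 49 = (2y - 2)².
Expand and rearrange: 4y² - 11y - 45 = 0.
Solving gives y = 5 or y = -2.25.
Check each candidate in the original equation:
  y = 5: √(64) = 8, while 2y - 2 = 8 — valid.
  y = -2.25: √(42.25) = 6.5, while 2y - 2 = -6.5 — extraneous.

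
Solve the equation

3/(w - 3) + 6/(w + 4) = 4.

w = -2.6751 or w = 3.9251

Multiply both sides by (w - 3)(w + 4):
3(w + 4) + 6(w - 3) = 4(w - 3)(w + 4).
Expand and collect terms: 4w^2 - 5w - 42 = 0.
By the quadratic formula, w = (5 +/- sqrt(697)) / 8, so w ~= 3.9251 or w ~= -2.6751.
Neither value makes a denominator zero (w != 3, w != -4), so both are valid.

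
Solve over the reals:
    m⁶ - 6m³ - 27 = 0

Let u = m³. The equation becomes u² - 6u - 27 = 0.
Factor: (u + 3)(u - 9) = 0, so u = -3 or u = 9.
m³ = -3 gives m = -∛(3) ≈ -1.4422.
m³ = 9 gives m = ∛(9) ≈ 2.0801.

m = -1.4422 or m = 2.0801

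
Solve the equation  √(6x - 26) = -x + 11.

Square both sides: 6x - 26 = (-x + 11)².
Expand and rearrange: x² - 28x + 147 = 0.
Solving gives x = 21 or x = 7.
Check each candidate in the original equation:
  x = 21: √(100) = 10, while -x + 11 = -10 — extraneous.
  x = 7: √(16) = 4, while -x + 11 = 4 — valid.

x = 7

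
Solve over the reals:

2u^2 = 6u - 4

u = 1 or u = 2

Bring every term to one side: 2u^2 - 6u + 4 = 0.
Factor: 2(u - 2)(u - 1) = 0.
So u = 2 or u = 1.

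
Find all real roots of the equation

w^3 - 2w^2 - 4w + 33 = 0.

Possible rational roots are divisors of 33. Testing w = -3 gives 0, so (w + 3) is a factor.
Divide: w^3 - 2w^2 - 4w + 33 = (w + 3)(w^2 - 5w + 11).
The quadratic w^2 - 5w + 11 has discriminant -19 < 0, so no further real roots.

w = -3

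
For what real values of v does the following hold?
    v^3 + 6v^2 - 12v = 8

Rearrange: v^3 + 6v^2 - 12v - 8 = 0.
Possible rational roots are divisors of -8. Testing v = 2 gives 0, so (v - 2) is a factor.
Divide: v^3 + 6v^2 - 12v - 8 = (v - 2)(v^2 + 8v + 4).
Apply the quadratic formula to v^2 + 8v + 4 = 0: v = (-8 +/- sqrt(48))/2, i.e. v ~= -0.5359 or v ~= -7.4641.

v = -7.4641 or v = -0.5359 or v = 2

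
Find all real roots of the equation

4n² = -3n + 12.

n = -2.1472 or n = 1.3972

Rearrange to standard form: 4n² + 3n - 12 = 0.
Discriminant: (3)² − 4·4·(-12) = 201.
Quadratic formula: n = (-3 ± √201) / 8.
So n = -3/8 + √(201)/8 ≈ 1.3972 or n = -√(201)/8 - 3/8 ≈ -2.1472.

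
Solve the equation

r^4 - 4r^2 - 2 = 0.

r = -2.1094 or r = 2.1094

Let u = r^2. The equation becomes u^2 - 4u - 2 = 0.
By the quadratic formula, u = 2 + sqrt(6) or u = 2 - sqrt(6).
r^2 = 2 + sqrt(6) gives r = +/-sqrt(2 + sqrt(6)) ~= +/-2.1094.
r^2 = 2 - sqrt(6) < 0 has no real solution.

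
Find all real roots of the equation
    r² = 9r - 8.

Bring every term to one side: r² - 9r + 8 = 0.
Factor: (r - 1)(r - 8) = 0.
So r = 1 or r = 8.

r = 1 or r = 8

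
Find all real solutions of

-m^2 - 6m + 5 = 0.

m = -6.7417 or m = 0.7417

Discriminant: (-6)^2 - 4*(-1)*5 = 56.
Quadratic formula: m = (6 +/- sqrt(56)) / (-2).
So m = -sqrt(14) - 3 ~= -6.7417 or m = -3 + sqrt(14) ~= 0.7417.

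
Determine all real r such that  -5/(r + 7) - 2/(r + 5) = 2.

Multiply both sides by (r + 7)(r + 5):
-5(r + 5) - 2(r + 7) = 2(r + 7)(r + 5).
Expand and collect terms: 2r² + 31r + 109 = 0.
By the quadratic formula, r = (-31 ± √89) / 4, so r ≈ -5.3915 or r ≈ -10.1085.
Neither value makes a denominator zero (r ≠ -7, r ≠ -5), so both are valid.

r = -10.1085 or r = -5.3915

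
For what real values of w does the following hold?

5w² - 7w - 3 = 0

Discriminant: (-7)² − 4·5·(-3) = 109.
Quadratic formula: w = (7 ± √109) / 10.
So w = 7/10 + √(109)/10 ≈ 1.744 or w = 7/10 - √(109)/10 ≈ -0.344.

w = -0.344 or w = 1.744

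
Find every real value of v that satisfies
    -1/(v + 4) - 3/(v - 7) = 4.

v = -4.2678 or v = 6.2678

Multiply both sides by (v + 4)(v - 7):
-(v - 7) - 3(v + 4) = 4(v + 4)(v - 7).
Expand and collect terms: 4v^2 - 8v - 107 = 0.
By the quadratic formula, v = (8 +/- sqrt(1776)) / 8, so v ~= 6.2678 or v ~= -4.2678.
Neither value makes a denominator zero (v != -4, v != 7), so both are valid.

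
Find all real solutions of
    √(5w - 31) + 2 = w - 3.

w = 7 or w = 8

Isolate the radical: √(5w - 31) = w - 5.
Square both sides: 5w - 31 = (w - 5)².
Expand and rearrange: w² - 15w + 56 = 0.
Solving gives w = 8 or w = 7.
Check each candidate in the original equation:
  w = 8: √(9) = 3, while w - 5 = 3 — valid.
  w = 7: √(4) = 2, while w - 5 = 2 — valid.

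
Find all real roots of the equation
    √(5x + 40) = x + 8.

Square both sides: 5x + 40 = (x + 8)².
Expand and rearrange: x² + 11x + 24 = 0.
Solving gives x = -3 or x = -8.
Check each candidate in the original equation:
  x = -3: √(25) = 5, while x + 8 = 5 — valid.
  x = -8: √(0) = 0, while x + 8 = 0 — valid.

x = -8 or x = -3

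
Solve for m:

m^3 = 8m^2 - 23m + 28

Rearrange: m^3 - 8m^2 + 23m - 28 = 0.
Possible rational roots are divisors of -28. Testing m = 4 gives 0, so (m - 4) is a factor.
Divide: m^3 - 8m^2 + 23m - 28 = (m - 4)(m^2 - 4m + 7).
The quadratic m^2 - 4m + 7 has discriminant -12 < 0, so no further real roots.

m = 4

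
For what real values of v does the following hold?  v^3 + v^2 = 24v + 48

v = -4 or v = -2.2749 or v = 5.2749

Rearrange: v^3 + v^2 - 24v - 48 = 0.
Possible rational roots are divisors of -48. Testing v = -4 gives 0, so (v + 4) is a factor.
Divide: v^3 + v^2 - 24v - 48 = (v + 4)(v^2 - 3v - 12).
Apply the quadratic formula to v^2 - 3v - 12 = 0: v = (3 +/- sqrt(57))/2, i.e. v ~= 5.2749 or v ~= -2.2749.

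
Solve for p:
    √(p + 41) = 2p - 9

Square both sides: p + 41 = (2p - 9)².
Expand and rearrange: 4p² - 37p + 40 = 0.
Solving gives p = 8 or p = 1.25.
Check each candidate in the original equation:
  p = 8: √(49) = 7, while 2p - 9 = 7 — valid.
  p = 1.25: √(42.25) = 6.5, while 2p - 9 = -6.5 — extraneous.

p = 8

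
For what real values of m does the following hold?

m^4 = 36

m = -2.4495 or m = 2.4495

Let u = m^2. The equation becomes u^2 - 36 = 0.
Factor: (u - 6)(u + 6) = 0, so u = 6 or u = -6.
m^2 = 6 gives m = +/-sqrt(6) ~= +/-2.4495.
m^2 = -6 < 0 has no real solution.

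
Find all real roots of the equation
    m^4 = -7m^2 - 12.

Let u = m^2. The equation becomes u^2 + 7u + 12 = 0.
Factor: (u + 3)(u + 4) = 0, so u = -3 or u = -4.
m^2 = -3 < 0 has no real solution.
m^2 = -4 < 0 has no real solution.

No real solutions.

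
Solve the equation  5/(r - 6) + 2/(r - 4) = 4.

Multiply both sides by (r - 6)(r - 4):
5(r - 4) + 2(r - 6) = 4(r - 6)(r - 4).
Expand and collect terms: 4r^2 - 47r + 128 = 0.
By the quadratic formula, r = (47 +/- sqrt(161)) / 8, so r ~= 7.4611 or r ~= 4.2889.
Neither value makes a denominator zero (r != 6, r != 4), so both are valid.

r = 4.2889 or r = 7.4611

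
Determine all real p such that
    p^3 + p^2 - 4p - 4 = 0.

Possible rational roots are divisors of -4. Testing p = 2 gives 0, so (p - 2) is a factor.
Divide: p^3 + p^2 - 4p - 4 = (p - 2)(p^2 + 3p + 2).
Factor the quadratic: p = -1 or p = -2.

p = -2 or p = -1 or p = 2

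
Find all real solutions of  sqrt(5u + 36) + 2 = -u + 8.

u = 0

Isolate the radical: sqrt(5u + 36) = -u + 6.
Square both sides: 5u + 36 = (-u + 6)^2.
Expand and rearrange: u^2 - 17u = 0.
Solving gives u = 17 or u = 0.
Check each candidate in the original equation:
  u = 17: sqrt(121) = 11, while -u + 6 = -11 — extraneous.
  u = 0: sqrt(36) = 6, while -u + 6 = 6 — valid.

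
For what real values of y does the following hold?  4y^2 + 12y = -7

Rearrange to standard form: 4y^2 + 12y + 7 = 0.
Discriminant: (12)^2 - 4*4*7 = 32.
Quadratic formula: y = (-12 +/- sqrt(32)) / 8.
So y = -3/2 + sqrt(2)/2 ~= -0.7929 or y = -3/2 - sqrt(2)/2 ~= -2.2071.

y = -2.2071 or y = -0.7929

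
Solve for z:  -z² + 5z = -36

Bring every term to one side: -z² + 5z + 36 = 0.
Factor: -1(z + 4)(z - 9) = 0.
So z = -4 or z = 9.

z = -4 or z = 9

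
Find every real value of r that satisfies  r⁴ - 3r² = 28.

r = -2.6458 or r = 2.6458

Let u = r². The equation becomes u² - 3u - 28 = 0.
Factor: (u + 4)(u - 7) = 0, so u = -4 or u = 7.
r² = -4 < 0 has no real solution.
r² = 7 gives r = ±√(7) ≈ ±2.6458.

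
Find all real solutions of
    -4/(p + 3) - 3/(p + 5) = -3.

Multiply both sides by (p + 3)(p + 5):
-4(p + 5) - 3(p + 3) = -3(p + 3)(p + 5).
Expand and collect terms: -3p² - 17p - 16 = 0.
By the quadratic formula, p = (17 ± √97) / -6, so p ≈ -4.4748 or p ≈ -1.1919.
Neither value makes a denominator zero (p ≠ -3, p ≠ -5), so both are valid.

p = -4.4748 or p = -1.1919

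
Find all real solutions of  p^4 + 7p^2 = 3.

Let u = p^2. The equation becomes u^2 + 7u - 3 = 0.
By the quadratic formula, u = -7/2 + sqrt(61)/2 or u = -sqrt(61)/2 - 7/2.
p^2 = -7/2 + sqrt(61)/2 gives p = +/-sqrt(-7/2 + sqrt(61)/2) ~= +/-0.6365.
p^2 = -sqrt(61)/2 - 7/2 < 0 has no real solution.

p = -0.6365 or p = 0.6365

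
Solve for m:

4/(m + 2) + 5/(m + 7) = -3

m = -9.0551 or m = -2.9449

Multiply both sides by (m + 2)(m + 7):
4(m + 7) + 5(m + 2) = -3(m + 2)(m + 7).
Expand and collect terms: -3m² - 36m - 80 = 0.
By the quadratic formula, m = (36 ± √336) / -6, so m ≈ -9.0551 or m ≈ -2.9449.
Neither value makes a denominator zero (m ≠ -2, m ≠ -7), so both are valid.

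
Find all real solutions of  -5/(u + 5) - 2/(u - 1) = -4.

Multiply both sides by (u + 5)(u - 1):
-5(u - 1) - 2(u + 5) = -4(u + 5)(u - 1).
Expand and collect terms: -4u^2 - 9u + 25 = 0.
By the quadratic formula, u = (9 +/- sqrt(481)) / -8, so u ~= -3.8665 or u ~= 1.6165.
Neither value makes a denominator zero (u != -5, u != 1), so both are valid.

u = -3.8665 or u = 1.6165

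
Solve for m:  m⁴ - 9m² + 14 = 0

m = -2.6458 or m = -1.4142 or m = 1.4142 or m = 2.6458

Let u = m². The equation becomes u² - 9u + 14 = 0.
Factor: (u - 7)(u - 2) = 0, so u = 7 or u = 2.
m² = 7 gives m = ±√(7) ≈ ±2.6458.
m² = 2 gives m = ±√(2) ≈ ±1.4142.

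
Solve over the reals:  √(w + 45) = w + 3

Square both sides: w + 45 = (w + 3)².
Expand and rearrange: w² + 5w - 36 = 0.
Solving gives w = 4 or w = -9.
Check each candidate in the original equation:
  w = 4: √(49) = 7, while w + 3 = 7 — valid.
  w = -9: √(36) = 6, while w + 3 = -6 — extraneous.

w = 4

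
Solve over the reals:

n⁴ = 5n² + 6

n = -2.4495 or n = 2.4495

Let u = n². The equation becomes u² - 5u - 6 = 0.
Factor: (u - 6)(u + 1) = 0, so u = 6 or u = -1.
n² = 6 gives n = ±√(6) ≈ ±2.4495.
n² = -1 < 0 has no real solution.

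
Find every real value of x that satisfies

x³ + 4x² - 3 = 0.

x = -3.7913 or x = -1 or x = 0.7913

Possible rational roots are divisors of -3. Testing x = -1 gives 0, so (x + 1) is a factor.
Divide: x³ + 4x² - 3 = (x + 1)(x² + 3x - 3).
Apply the quadratic formula to x² + 3x - 3 = 0: x = (-3 ± √21)/2, i.e. x ≈ 0.7913 or x ≈ -3.7913.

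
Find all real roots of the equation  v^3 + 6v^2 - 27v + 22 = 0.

Possible rational roots are divisors of 22. Testing v = 2 gives 0, so (v - 2) is a factor.
Divide: v^3 + 6v^2 - 27v + 22 = (v - 2)(v^2 + 8v - 11).
Apply the quadratic formula to v^2 + 8v - 11 = 0: v = (-8 +/- sqrt(108))/2, i.e. v ~= 1.1962 or v ~= -9.1962.

v = -9.1962 or v = 1.1962 or v = 2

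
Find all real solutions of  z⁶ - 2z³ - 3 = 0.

z = -1 or z = 1.4422

Let u = z³. The equation becomes u² - 2u - 3 = 0.
Factor: (u + 1)(u - 3) = 0, so u = -1 or u = 3.
z³ = -1 gives z = -1.
z³ = 3 gives z = ∛(3) ≈ 1.4422.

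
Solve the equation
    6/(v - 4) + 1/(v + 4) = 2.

v = -3.641 or v = 7.141

Multiply both sides by (v - 4)(v + 4):
6(v + 4) + (v - 4) = 2(v - 4)(v + 4).
Expand and collect terms: 2v² - 7v - 52 = 0.
By the quadratic formula, v = (7 ± √465) / 4, so v ≈ 7.141 or v ≈ -3.641.
Neither value makes a denominator zero (v ≠ 4, v ≠ -4), so both are valid.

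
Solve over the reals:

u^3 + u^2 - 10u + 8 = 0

Possible rational roots are divisors of 8. Testing u = 1 gives 0, so (u - 1) is a factor.
Divide: u^3 + u^2 - 10u + 8 = (u - 1)(u^2 + 2u - 8).
Factor the quadratic: u = 2 or u = -4.

u = -4 or u = 1 or u = 2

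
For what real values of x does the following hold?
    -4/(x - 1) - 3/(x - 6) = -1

x = 3 or x = 11

Multiply both sides by (x - 1)(x - 6):
-4(x - 6) - 3(x - 1) = -(x - 1)(x - 6).
Expand and collect terms: -x² + 14x - 33 = 0.
Factor or apply the quadratic formula: x = 3 or x = 11.
Neither value makes a denominator zero (x ≠ 1, x ≠ 6), so both are valid.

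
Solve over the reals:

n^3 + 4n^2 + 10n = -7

n = -1

Rearrange: n^3 + 4n^2 + 10n + 7 = 0.
Possible rational roots are divisors of 7. Testing n = -1 gives 0, so (n + 1) is a factor.
Divide: n^3 + 4n^2 + 10n + 7 = (n + 1)(n^2 + 3n + 7).
The quadratic n^2 + 3n + 7 has discriminant -19 < 0, so no further real roots.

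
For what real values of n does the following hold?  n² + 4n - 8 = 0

Discriminant: (4)² − 4·1·(-8) = 48.
Quadratic formula: n = (-4 ± √48) / 2.
So n = -2 + 2·√(3) ≈ 1.4641 or n = -2·√(3) - 2 ≈ -5.4641.

n = -5.4641 or n = 1.4641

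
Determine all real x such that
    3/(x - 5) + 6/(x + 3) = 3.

Multiply both sides by (x - 5)(x + 3):
3(x + 3) + 6(x - 5) = 3(x - 5)(x + 3).
Expand and collect terms: 3x^2 - 15x - 24 = 0.
By the quadratic formula, x = (15 +/- sqrt(513)) / 6, so x ~= 6.2749 or x ~= -1.2749.
Neither value makes a denominator zero (x != 5, x != -3), so both are valid.

x = -1.2749 or x = 6.2749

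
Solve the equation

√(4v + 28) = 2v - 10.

v = 9

Square both sides: 4v + 28 = (2v - 10)².
Expand and rearrange: 4v² - 44v + 72 = 0.
Solving gives v = 9 or v = 2.
Check each candidate in the original equation:
  v = 9: √(64) = 8, while 2v - 10 = 8 — valid.
  v = 2: √(36) = 6, while 2v - 10 = -6 — extraneous.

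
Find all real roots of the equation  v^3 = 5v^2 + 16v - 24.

Rearrange: v^3 - 5v^2 - 16v + 24 = 0.
Possible rational roots are divisors of 24. Testing v = -3 gives 0, so (v + 3) is a factor.
Divide: v^3 - 5v^2 - 16v + 24 = (v + 3)(v^2 - 8v + 8).
Apply the quadratic formula to v^2 - 8v + 8 = 0: v = (8 +/- sqrt(32))/2, i.e. v ~= 6.8284 or v ~= 1.1716.

v = -3 or v = 1.1716 or v = 6.8284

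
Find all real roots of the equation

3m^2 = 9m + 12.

Bring every term to one side: 3m^2 - 9m - 12 = 0.
Factor: 3(m - 4)(m + 1) = 0.
So m = 4 or m = -1.

m = -1 or m = 4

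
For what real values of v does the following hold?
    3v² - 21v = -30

Bring every term to one side: 3v² - 21v + 30 = 0.
Factor: 3(v - 2)(v - 5) = 0.
So v = 2 or v = 5.

v = 2 or v = 5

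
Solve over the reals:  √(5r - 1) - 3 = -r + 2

r = 2

Isolate the radical: √(5r - 1) = -r + 5.
Square both sides: 5r - 1 = (-r + 5)².
Expand and rearrange: r² - 15r + 26 = 0.
Solving gives r = 13 or r = 2.
Check each candidate in the original equation:
  r = 13: √(64) = 8, while -r + 5 = -8 — extraneous.
  r = 2: √(9) = 3, while -r + 5 = 3 — valid.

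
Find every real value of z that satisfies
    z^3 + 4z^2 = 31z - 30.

Rearrange: z^3 + 4z^2 - 31z + 30 = 0.
Possible rational roots are divisors of 30. Testing z = 3 gives 0, so (z - 3) is a factor.
Divide: z^3 + 4z^2 - 31z + 30 = (z - 3)(z^2 + 7z - 10).
Apply the quadratic formula to z^2 + 7z - 10 = 0: z = (-7 +/- sqrt(89))/2, i.e. z ~= 1.217 or z ~= -8.217.

z = -8.217 or z = 1.217 or z = 3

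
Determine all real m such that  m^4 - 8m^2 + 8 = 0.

m = -2.6131 or m = -1.0824 or m = 1.0824 or m = 2.6131

Let u = m^2. The equation becomes u^2 - 8u + 8 = 0.
By the quadratic formula, u = 2*sqrt(2) + 4 or u = 4 - 2*sqrt(2).
m^2 = 2*sqrt(2) + 4 gives m = +/-sqrt(2*sqrt(2) + 4) ~= +/-2.6131.
m^2 = 4 - 2*sqrt(2) gives m = +/-sqrt(4 - 2*sqrt(2)) ~= +/-1.0824.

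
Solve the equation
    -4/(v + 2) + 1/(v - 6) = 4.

Multiply both sides by (v + 2)(v - 6):
-4(v - 6) + (v + 2) = 4(v + 2)(v - 6).
Expand and collect terms: 4v^2 - 13v - 74 = 0.
By the quadratic formula, v = (13 +/- sqrt(1353)) / 8, so v ~= 6.2229 or v ~= -2.9729.
Neither value makes a denominator zero (v != -2, v != 6), so both are valid.

v = -2.9729 or v = 6.2229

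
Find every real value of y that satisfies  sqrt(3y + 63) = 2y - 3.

y = 6

Square both sides: 3y + 63 = (2y - 3)^2.
Expand and rearrange: 4y^2 - 15y - 54 = 0.
Solving gives y = 6 or y = -2.25.
Check each candidate in the original equation:
  y = 6: sqrt(81) = 9, while 2y - 3 = 9 — valid.
  y = -2.25: sqrt(56.25) = 7.5, while 2y - 3 = -7.5 — extraneous.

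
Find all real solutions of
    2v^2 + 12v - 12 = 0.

v = -6.873 or v = 0.873

Discriminant: (12)^2 - 4*2*(-12) = 240.
Quadratic formula: v = (-12 +/- sqrt(240)) / 4.
So v = -3 + sqrt(15) ~= 0.873 or v = -sqrt(15) - 3 ~= -6.873.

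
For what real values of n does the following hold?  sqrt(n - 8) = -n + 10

n = 9

Square both sides: n - 8 = (-n + 10)^2.
Expand and rearrange: n^2 - 21n + 108 = 0.
Solving gives n = 12 or n = 9.
Check each candidate in the original equation:
  n = 12: sqrt(4) = 2, while -n + 10 = -2 — extraneous.
  n = 9: sqrt(1) = 1, while -n + 10 = 1 — valid.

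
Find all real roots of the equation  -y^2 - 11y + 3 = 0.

Discriminant: (-11)^2 - 4*(-1)*3 = 133.
Quadratic formula: y = (11 +/- sqrt(133)) / (-2).
So y = -sqrt(133)/2 - 11/2 ~= -11.2663 or y = -11/2 + sqrt(133)/2 ~= 0.2663.

y = -11.2663 or y = 0.2663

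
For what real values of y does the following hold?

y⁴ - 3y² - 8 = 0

y = -2.1683 or y = 2.1683

Let u = y². The equation becomes u² - 3u - 8 = 0.
By the quadratic formula, u = 3/2 + √(41)/2 or u = 3/2 - √(41)/2.
y² = 3/2 + √(41)/2 gives y = ±√(3/2 + √(41)/2) ≈ ±2.1683.
y² = 3/2 - √(41)/2 < 0 has no real solution.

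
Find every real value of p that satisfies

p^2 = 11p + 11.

Rearrange to standard form: p^2 - 11p - 11 = 0.
Discriminant: (-11)^2 - 4*1*(-11) = 165.
Quadratic formula: p = (11 +/- sqrt(165)) / 2.
So p = 11/2 + sqrt(165)/2 ~= 11.9226 or p = 11/2 - sqrt(165)/2 ~= -0.9226.

p = -0.9226 or p = 11.9226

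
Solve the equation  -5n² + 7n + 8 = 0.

n = -0.7457 or n = 2.1457

Discriminant: (7)² − 4·(-5)·8 = 209.
Quadratic formula: n = (-7 ± √209) / (-10).
So n = 7/10 - √(209)/10 ≈ -0.7457 or n = 7/10 + √(209)/10 ≈ 2.1457.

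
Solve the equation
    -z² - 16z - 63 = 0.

Factor: -1(z + 9)(z + 7) = 0.
So z = -9 or z = -7.

z = -9 or z = -7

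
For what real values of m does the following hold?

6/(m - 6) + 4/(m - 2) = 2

Multiply both sides by (m - 6)(m - 2):
6(m - 2) + 4(m - 6) = 2(m - 6)(m - 2).
Expand and collect terms: 2m^2 - 26m + 60 = 0.
Factor or apply the quadratic formula: m = 10 or m = 3.
Neither value makes a denominator zero (m != 6, m != 2), so both are valid.

m = 3 or m = 10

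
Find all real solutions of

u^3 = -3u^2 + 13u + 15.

Rearrange: u^3 + 3u^2 - 13u - 15 = 0.
Possible rational roots are divisors of -15. Testing u = 3 gives 0, so (u - 3) is a factor.
Divide: u^3 + 3u^2 - 13u - 15 = (u - 3)(u^2 + 6u + 5).
Factor the quadratic: u = -1 or u = -5.

u = -5 or u = -1 or u = 3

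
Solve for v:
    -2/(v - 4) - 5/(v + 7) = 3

v = -8.7586 or v = 3.4252

Multiply both sides by (v - 4)(v + 7):
-2(v + 7) - 5(v - 4) = 3(v - 4)(v + 7).
Expand and collect terms: 3v^2 + 16v - 90 = 0.
By the quadratic formula, v = (-16 +/- sqrt(1336)) / 6, so v ~= 3.4252 or v ~= -8.7586.
Neither value makes a denominator zero (v != 4, v != -7), so both are valid.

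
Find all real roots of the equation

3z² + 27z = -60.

Bring every term to one side: 3z² + 27z + 60 = 0.
Factor: 3(z + 4)(z + 5) = 0.
So z = -4 or z = -5.

z = -5 or z = -4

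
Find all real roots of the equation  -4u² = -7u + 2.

u = 0.3596 or u = 1.3904

Rearrange to standard form: -4u² + 7u - 2 = 0.
Discriminant: (7)² − 4·(-4)·(-2) = 17.
Quadratic formula: u = (-7 ± √17) / (-8).
So u = 7/8 - √(17)/8 ≈ 0.3596 or u = √(17)/8 + 7/8 ≈ 1.3904.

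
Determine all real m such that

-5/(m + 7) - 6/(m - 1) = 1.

Multiply both sides by (m + 7)(m - 1):
-5(m - 1) - 6(m + 7) = (m + 7)(m - 1).
Expand and collect terms: m² + 17m + 30 = 0.
Factor or apply the quadratic formula: m = -2 or m = -15.
Neither value makes a denominator zero (m ≠ -7, m ≠ 1), so both are valid.

m = -15 or m = -2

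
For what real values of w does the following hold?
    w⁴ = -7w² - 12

No real solutions.

Let u = w². The equation becomes u² + 7u + 12 = 0.
Factor: (u + 3)(u + 4) = 0, so u = -3 or u = -4.
w² = -3 < 0 has no real solution.
w² = -4 < 0 has no real solution.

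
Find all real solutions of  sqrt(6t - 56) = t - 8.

Square both sides: 6t - 56 = (t - 8)^2.
Expand and rearrange: t^2 - 22t + 120 = 0.
Solving gives t = 12 or t = 10.
Check each candidate in the original equation:
  t = 12: sqrt(16) = 4, while t - 8 = 4 — valid.
  t = 10: sqrt(4) = 2, while t - 8 = 2 — valid.

t = 10 or t = 12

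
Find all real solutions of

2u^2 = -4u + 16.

Bring every term to one side: 2u^2 + 4u - 16 = 0.
Factor: 2(u - 2)(u + 4) = 0.
So u = 2 or u = -4.

u = -4 or u = 2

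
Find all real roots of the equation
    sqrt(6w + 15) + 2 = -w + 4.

Isolate the radical: sqrt(6w + 15) = -w + 2.
Square both sides: 6w + 15 = (-w + 2)^2.
Expand and rearrange: w^2 - 10w - 11 = 0.
Solving gives w = 11 or w = -1.
Check each candidate in the original equation:
  w = 11: sqrt(81) = 9, while -w + 2 = -9 — extraneous.
  w = -1: sqrt(9) = 3, while -w + 2 = 3 — valid.

w = -1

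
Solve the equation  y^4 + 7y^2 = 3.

Let u = y^2. The equation becomes u^2 + 7u - 3 = 0.
By the quadratic formula, u = -7/2 + sqrt(61)/2 or u = -sqrt(61)/2 - 7/2.
y^2 = -7/2 + sqrt(61)/2 gives y = +/-sqrt(-7/2 + sqrt(61)/2) ~= +/-0.6365.
y^2 = -sqrt(61)/2 - 7/2 < 0 has no real solution.

y = -0.6365 or y = 0.6365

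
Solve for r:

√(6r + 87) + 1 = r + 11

Isolate the radical: √(6r + 87) = r + 10.
Square both sides: 6r + 87 = (r + 10)².
Expand and rearrange: r² + 14r + 13 = 0.
Solving gives r = -1 or r = -13.
Check each candidate in the original equation:
  r = -1: √(81) = 9, while r + 10 = 9 — valid.
  r = -13: √(9) = 3, while r + 10 = -3 — extraneous.

r = -1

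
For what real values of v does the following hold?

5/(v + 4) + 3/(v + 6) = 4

v = -5.5811 or v = -2.4189

Multiply both sides by (v + 4)(v + 6):
5(v + 6) + 3(v + 4) = 4(v + 4)(v + 6).
Expand and collect terms: 4v² + 32v + 54 = 0.
By the quadratic formula, v = (-32 ± √160) / 8, so v ≈ -2.4189 or v ≈ -5.5811.
Neither value makes a denominator zero (v ≠ -4, v ≠ -6), so both are valid.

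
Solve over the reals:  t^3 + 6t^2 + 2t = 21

t = -4.5414 or t = -3 or t = 1.5414

Rearrange: t^3 + 6t^2 + 2t - 21 = 0.
Possible rational roots are divisors of -21. Testing t = -3 gives 0, so (t + 3) is a factor.
Divide: t^3 + 6t^2 + 2t - 21 = (t + 3)(t^2 + 3t - 7).
Apply the quadratic formula to t^2 + 3t - 7 = 0: t = (-3 +/- sqrt(37))/2, i.e. t ~= 1.5414 or t ~= -4.5414.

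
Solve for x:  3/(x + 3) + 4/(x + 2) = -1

Multiply both sides by (x + 3)(x + 2):
3(x + 2) + 4(x + 3) = -(x + 3)(x + 2).
Expand and collect terms: -x² - 12x - 24 = 0.
By the quadratic formula, x = (12 ± √48) / -2, so x ≈ -9.4641 or x ≈ -2.5359.
Neither value makes a denominator zero (x ≠ -3, x ≠ -2), so both are valid.

x = -9.4641 or x = -2.5359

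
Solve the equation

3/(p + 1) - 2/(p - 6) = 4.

Multiply both sides by (p + 1)(p - 6):
3(p - 6) - 2(p + 1) = 4(p + 1)(p - 6).
Expand and collect terms: 4p² - 21p - 4 = 0.
By the quadratic formula, p = (21 ± √505) / 8, so p ≈ 5.434 or p ≈ -0.184.
Neither value makes a denominator zero (p ≠ -1, p ≠ 6), so both are valid.

p = -0.184 or p = 5.434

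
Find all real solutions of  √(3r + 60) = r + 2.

r = 7

Square both sides: 3r + 60 = (r + 2)².
Expand and rearrange: r² + r - 56 = 0.
Solving gives r = 7 or r = -8.
Check each candidate in the original equation:
  r = 7: √(81) = 9, while r + 2 = 9 — valid.
  r = -8: √(36) = 6, while r + 2 = -6 — extraneous.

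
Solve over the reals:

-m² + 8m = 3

m = 0.3944 or m = 7.6056

Rearrange to standard form: -m² + 8m - 3 = 0.
Discriminant: (8)² − 4·(-1)·(-3) = 52.
Quadratic formula: m = (-8 ± √52) / (-2).
So m = 4 - √(13) ≈ 0.3944 or m = √(13) + 4 ≈ 7.6056.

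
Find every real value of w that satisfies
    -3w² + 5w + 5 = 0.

Discriminant: (5)² − 4·(-3)·5 = 85.
Quadratic formula: w = (-5 ± √85) / (-6).
So w = 5/6 - √(85)/6 ≈ -0.7033 or w = 5/6 + √(85)/6 ≈ 2.3699.

w = -0.7033 or w = 2.3699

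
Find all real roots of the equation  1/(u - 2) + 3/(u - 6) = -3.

u = 1.5695 or u = 5.0972

Multiply both sides by (u - 2)(u - 6):
(u - 6) + 3(u - 2) = -3(u - 2)(u - 6).
Expand and collect terms: -3u² + 20u - 24 = 0.
By the quadratic formula, u = (-20 ± √112) / -6, so u ≈ 1.5695 or u ≈ 5.0972.
Neither value makes a denominator zero (u ≠ 2, u ≠ 6), so both are valid.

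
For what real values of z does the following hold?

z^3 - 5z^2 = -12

Rearrange: z^3 - 5z^2 + 12 = 0.
Possible rational roots are divisors of 12. Testing z = 2 gives 0, so (z - 2) is a factor.
Divide: z^3 - 5z^2 + 12 = (z - 2)(z^2 - 3z - 6).
Apply the quadratic formula to z^2 - 3z - 6 = 0: z = (3 +/- sqrt(33))/2, i.e. z ~= 4.3723 or z ~= -1.3723.

z = -1.3723 or z = 2 or z = 4.3723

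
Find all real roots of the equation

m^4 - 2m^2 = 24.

m = -2.4495 or m = 2.4495

Let u = m^2. The equation becomes u^2 - 2u - 24 = 0.
Factor: (u + 4)(u - 6) = 0, so u = -4 or u = 6.
m^2 = -4 < 0 has no real solution.
m^2 = 6 gives m = +/-sqrt(6) ~= +/-2.4495.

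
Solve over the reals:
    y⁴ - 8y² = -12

y = -2.4495 or y = -1.4142 or y = 1.4142 or y = 2.4495

Let u = y². The equation becomes u² - 8u + 12 = 0.
Factor: (u - 2)(u - 6) = 0, so u = 2 or u = 6.
y² = 2 gives y = ±√(2) ≈ ±1.4142.
y² = 6 gives y = ±√(6) ≈ ±2.4495.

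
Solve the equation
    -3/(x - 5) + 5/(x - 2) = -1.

Multiply both sides by (x - 5)(x - 2):
-3(x - 2) + 5(x - 5) = -(x - 5)(x - 2).
Expand and collect terms: -x^2 + 5x + 9 = 0.
By the quadratic formula, x = (-5 +/- sqrt(61)) / -2, so x ~= -1.4051 or x ~= 6.4051.
Neither value makes a denominator zero (x != 5, x != 2), so both are valid.

x = -1.4051 or x = 6.4051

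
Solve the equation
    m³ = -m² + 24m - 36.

Rearrange: m³ + m² - 24m + 36 = 0.
Possible rational roots are divisors of 36. Testing m = 3 gives 0, so (m - 3) is a factor.
Divide: m³ + m² - 24m + 36 = (m - 3)(m² + 4m - 12).
Factor the quadratic: m = 2 or m = -6.

m = -6 or m = 2 or m = 3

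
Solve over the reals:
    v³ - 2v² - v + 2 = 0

Possible rational roots are divisors of 2. Testing v = -1 gives 0, so (v + 1) is a factor.
Divide: v³ - 2v² - v + 2 = (v + 1)(v² - 3v + 2).
Factor the quadratic: v = 2 or v = 1.

v = -1 or v = 1 or v = 2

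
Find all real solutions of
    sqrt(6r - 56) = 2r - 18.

Square both sides: 6r - 56 = (2r - 18)^2.
Expand and rearrange: 4r^2 - 78r + 380 = 0.
Solving gives r = 10 or r = 9.5.
Check each candidate in the original equation:
  r = 10: sqrt(4) = 2, while 2r - 18 = 2 — valid.
  r = 9.5: sqrt(1) = 1, while 2r - 18 = 1 — valid.

r = 9.5 or r = 10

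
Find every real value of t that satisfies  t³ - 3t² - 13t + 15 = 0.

Possible rational roots are divisors of 15. Testing t = -3 gives 0, so (t + 3) is a factor.
Divide: t³ - 3t² - 13t + 15 = (t + 3)(t² - 6t + 5).
Factor the quadratic: t = 5 or t = 1.

t = -3 or t = 1 or t = 5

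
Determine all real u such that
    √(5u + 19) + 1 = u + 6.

Isolate the radical: √(5u + 19) = u + 5.
Square both sides: 5u + 19 = (u + 5)².
Expand and rearrange: u² + 5u + 6 = 0.
Solving gives u = -2 or u = -3.
Check each candidate in the original equation:
  u = -2: √(9) = 3, while u + 5 = 3 — valid.
  u = -3: √(4) = 2, while u + 5 = 2 — valid.

u = -3 or u = -2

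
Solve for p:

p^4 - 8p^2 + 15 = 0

Let u = p^2. The equation becomes u^2 - 8u + 15 = 0.
Factor: (u - 5)(u - 3) = 0, so u = 5 or u = 3.
p^2 = 5 gives p = +/-sqrt(5) ~= +/-2.2361.
p^2 = 3 gives p = +/-sqrt(3) ~= +/-1.7321.

p = -2.2361 or p = -1.7321 or p = 1.7321 or p = 2.2361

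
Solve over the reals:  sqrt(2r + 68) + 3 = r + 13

Isolate the radical: sqrt(2r + 68) = r + 10.
Square both sides: 2r + 68 = (r + 10)^2.
Expand and rearrange: r^2 + 18r + 32 = 0.
Solving gives r = -2 or r = -16.
Check each candidate in the original equation:
  r = -2: sqrt(64) = 8, while r + 10 = 8 — valid.
  r = -16: sqrt(36) = 6, while r + 10 = -6 — extraneous.

r = -2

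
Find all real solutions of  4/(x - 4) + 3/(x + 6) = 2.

x = -4.7783 or x = 6.2783

Multiply both sides by (x - 4)(x + 6):
4(x + 6) + 3(x - 4) = 2(x - 4)(x + 6).
Expand and collect terms: 2x² - 3x - 60 = 0.
By the quadratic formula, x = (3 ± √489) / 4, so x ≈ 6.2783 or x ≈ -4.7783.
Neither value makes a denominator zero (x ≠ 4, x ≠ -6), so both are valid.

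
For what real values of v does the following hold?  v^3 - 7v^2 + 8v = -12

v = -0.8284 or v = 3 or v = 4.8284

Rearrange: v^3 - 7v^2 + 8v + 12 = 0.
Possible rational roots are divisors of 12. Testing v = 3 gives 0, so (v - 3) is a factor.
Divide: v^3 - 7v^2 + 8v + 12 = (v - 3)(v^2 - 4v - 4).
Apply the quadratic formula to v^2 - 4v - 4 = 0: v = (4 +/- sqrt(32))/2, i.e. v ~= 4.8284 or v ~= -0.8284.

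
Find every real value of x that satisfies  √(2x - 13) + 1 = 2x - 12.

Isolate the radical: √(2x - 13) = 2x - 13.
Square both sides: 2x - 13 = (2x - 13)².
Expand and rearrange: 4x² - 54x + 182 = 0.
Solving gives x = 7 or x = 6.5.
Check each candidate in the original equation:
  x = 7: √(1) = 1, while 2x - 13 = 1 — valid.
  x = 6.5: √(0) = 0, while 2x - 13 = 0 — valid.

x = 6.5 or x = 7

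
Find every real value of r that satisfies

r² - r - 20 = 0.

r = -4 or r = 5

Factor: (r + 4)(r - 5) = 0.
So r = -4 or r = 5.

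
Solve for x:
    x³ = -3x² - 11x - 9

Rearrange: x³ + 3x² + 11x + 9 = 0.
Possible rational roots are divisors of 9. Testing x = -1 gives 0, so (x + 1) is a factor.
Divide: x³ + 3x² + 11x + 9 = (x + 1)(x² + 2x + 9).
The quadratic x² + 2x + 9 has discriminant -32 < 0, so no further real roots.

x = -1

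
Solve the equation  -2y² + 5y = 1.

y = 0.2192 or y = 2.2808

Rearrange to standard form: -2y² + 5y - 1 = 0.
Discriminant: (5)² − 4·(-2)·(-1) = 17.
Quadratic formula: y = (-5 ± √17) / (-4).
So y = 5/4 - √(17)/4 ≈ 0.2192 or y = √(17)/4 + 5/4 ≈ 2.2808.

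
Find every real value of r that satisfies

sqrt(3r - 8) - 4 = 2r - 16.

Isolate the radical: sqrt(3r - 8) = 2r - 12.
Square both sides: 3r - 8 = (2r - 12)^2.
Expand and rearrange: 4r^2 - 51r + 152 = 0.
Solving gives r = 8 or r = 4.75.
Check each candidate in the original equation:
  r = 8: sqrt(16) = 4, while 2r - 12 = 4 — valid.
  r = 4.75: sqrt(6.25) = 2.5, while 2r - 12 = -2.5 — extraneous.

r = 8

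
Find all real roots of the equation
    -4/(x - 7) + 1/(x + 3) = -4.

x = -3.2277 or x = 7.9777

Multiply both sides by (x - 7)(x + 3):
-4(x + 3) + (x - 7) = -4(x - 7)(x + 3).
Expand and collect terms: -4x^2 + 19x + 103 = 0.
By the quadratic formula, x = (-19 +/- sqrt(2009)) / -8, so x ~= -3.2277 or x ~= 7.9777.
Neither value makes a denominator zero (x != 7, x != -3), so both are valid.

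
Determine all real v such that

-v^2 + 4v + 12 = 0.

Factor: -1(v + 2)(v - 6) = 0.
So v = -2 or v = 6.

v = -2 or v = 6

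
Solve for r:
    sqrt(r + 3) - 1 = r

Isolate the radical: sqrt(r + 3) = r + 1.
Square both sides: r + 3 = (r + 1)^2.
Expand and rearrange: r^2 + r - 2 = 0.
Solving gives r = 1 or r = -2.
Check each candidate in the original equation:
  r = 1: sqrt(4) = 2, while r + 1 = 2 — valid.
  r = -2: sqrt(1) = 1, while r + 1 = -1 — extraneous.

r = 1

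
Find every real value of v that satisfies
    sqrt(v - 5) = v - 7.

v = 9

Square both sides: v - 5 = (v - 7)^2.
Expand and rearrange: v^2 - 15v + 54 = 0.
Solving gives v = 9 or v = 6.
Check each candidate in the original equation:
  v = 9: sqrt(4) = 2, while v - 7 = 2 — valid.
  v = 6: sqrt(1) = 1, while v - 7 = -1 — extraneous.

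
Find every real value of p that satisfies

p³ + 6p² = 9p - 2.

Rearrange: p³ + 6p² - 9p + 2 = 0.
Possible rational roots are divisors of 2. Testing p = 1 gives 0, so (p - 1) is a factor.
Divide: p³ + 6p² - 9p + 2 = (p - 1)(p² + 7p - 2).
Apply the quadratic formula to p² + 7p - 2 = 0: p = (-7 ± √57)/2, i.e. p ≈ 0.2749 or p ≈ -7.2749.

p = -7.2749 or p = 0.2749 or p = 1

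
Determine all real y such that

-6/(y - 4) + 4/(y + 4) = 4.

y = -2.7122 or y = 2.2122

Multiply both sides by (y - 4)(y + 4):
-6(y + 4) + 4(y - 4) = 4(y - 4)(y + 4).
Expand and collect terms: 4y^2 + 2y - 24 = 0.
By the quadratic formula, y = (-2 +/- sqrt(388)) / 8, so y ~= 2.2122 or y ~= -2.7122.
Neither value makes a denominator zero (y != 4, y != -4), so both are valid.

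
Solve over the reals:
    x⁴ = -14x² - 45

Let u = x². The equation becomes u² + 14u + 45 = 0.
Factor: (u + 5)(u + 9) = 0, so u = -5 or u = -9.
x² = -5 < 0 has no real solution.
x² = -9 < 0 has no real solution.

No real solutions.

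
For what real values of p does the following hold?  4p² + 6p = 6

p = -2.1861 or p = 0.6861

Rearrange to standard form: 4p² + 6p - 6 = 0.
Discriminant: (6)² − 4·4·(-6) = 132.
Quadratic formula: p = (-6 ± √132) / 8.
So p = -3/4 + √(33)/4 ≈ 0.6861 or p = -√(33)/4 - 3/4 ≈ -2.1861.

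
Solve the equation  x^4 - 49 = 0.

x = -2.6458 or x = 2.6458

Let u = x^2. The equation becomes u^2 - 49 = 0.
Factor: (u + 7)(u - 7) = 0, so u = -7 or u = 7.
x^2 = -7 < 0 has no real solution.
x^2 = 7 gives x = +/-sqrt(7) ~= +/-2.6458.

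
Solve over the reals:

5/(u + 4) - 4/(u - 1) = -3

u = -5.3785 or u = 2.0452

Multiply both sides by (u + 4)(u - 1):
5(u - 1) - 4(u + 4) = -3(u + 4)(u - 1).
Expand and collect terms: -3u² - 10u + 33 = 0.
By the quadratic formula, u = (10 ± √496) / -6, so u ≈ -5.3785 or u ≈ 2.0452.
Neither value makes a denominator zero (u ≠ -4, u ≠ 1), so both are valid.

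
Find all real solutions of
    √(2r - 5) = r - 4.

r = 7

Square both sides: 2r - 5 = (r - 4)².
Expand and rearrange: r² - 10r + 21 = 0.
Solving gives r = 7 or r = 3.
Check each candidate in the original equation:
  r = 7: √(9) = 3, while r - 4 = 3 — valid.
  r = 3: √(1) = 1, while r - 4 = -1 — extraneous.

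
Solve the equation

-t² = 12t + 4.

t = -11.6569 or t = -0.3431

Rearrange to standard form: -t² - 12t - 4 = 0.
Discriminant: (-12)² − 4·(-1)·(-4) = 128.
Quadratic formula: t = (12 ± √128) / (-2).
So t = -6 - 4·√(2) ≈ -11.6569 or t = -6 + 4·√(2) ≈ -0.3431.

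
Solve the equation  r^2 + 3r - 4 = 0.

r = -4 or r = 1

Factor: (r - 1)(r + 4) = 0.
So r = 1 or r = -4.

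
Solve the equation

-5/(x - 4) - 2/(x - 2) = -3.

x = 2.3333 or x = 6

Multiply both sides by (x - 4)(x - 2):
-5(x - 2) - 2(x - 4) = -3(x - 4)(x - 2).
Expand and collect terms: -3x^2 + 25x - 42 = 0.
Factor or apply the quadratic formula: x = 2.3333 or x = 6.
Neither value makes a denominator zero (x != 4, x != 2), so both are valid.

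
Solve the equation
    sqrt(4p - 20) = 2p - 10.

Square both sides: 4p - 20 = (2p - 10)^2.
Expand and rearrange: 4p^2 - 44p + 120 = 0.
Solving gives p = 6 or p = 5.
Check each candidate in the original equation:
  p = 6: sqrt(4) = 2, while 2p - 10 = 2 — valid.
  p = 5: sqrt(0) = 0, while 2p - 10 = 0 — valid.

p = 5 or p = 6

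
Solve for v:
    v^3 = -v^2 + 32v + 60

Rearrange: v^3 + v^2 - 32v - 60 = 0.
Possible rational roots are divisors of -60. Testing v = -5 gives 0, so (v + 5) is a factor.
Divide: v^3 + v^2 - 32v - 60 = (v + 5)(v^2 - 4v - 12).
Factor the quadratic: v = 6 or v = -2.

v = -5 or v = -2 or v = 6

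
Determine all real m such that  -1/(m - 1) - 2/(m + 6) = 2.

m = -7.0661 or m = 0.5661

Multiply both sides by (m - 1)(m + 6):
-(m + 6) - 2(m - 1) = 2(m - 1)(m + 6).
Expand and collect terms: 2m^2 + 13m - 8 = 0.
By the quadratic formula, m = (-13 +/- sqrt(233)) / 4, so m ~= 0.5661 or m ~= -7.0661.
Neither value makes a denominator zero (m != 1, m != -6), so both are valid.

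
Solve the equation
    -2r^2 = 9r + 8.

r = -3.2808 or r = -1.2192

Rearrange to standard form: -2r^2 - 9r - 8 = 0.
Discriminant: (-9)^2 - 4*(-2)*(-8) = 17.
Quadratic formula: r = (9 +/- sqrt(17)) / (-4).
So r = -9/4 - sqrt(17)/4 ~= -3.2808 or r = -9/4 + sqrt(17)/4 ~= -1.2192.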